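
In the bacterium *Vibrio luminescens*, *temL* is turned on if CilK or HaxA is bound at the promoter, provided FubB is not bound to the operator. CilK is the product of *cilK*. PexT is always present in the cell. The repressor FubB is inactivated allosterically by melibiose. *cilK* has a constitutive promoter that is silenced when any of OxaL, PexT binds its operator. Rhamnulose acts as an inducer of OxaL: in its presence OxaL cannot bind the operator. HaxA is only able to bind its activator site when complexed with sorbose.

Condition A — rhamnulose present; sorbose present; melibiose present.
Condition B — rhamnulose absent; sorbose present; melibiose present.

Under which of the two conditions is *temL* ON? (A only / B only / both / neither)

Condition A:
Rhamnulose is present, so OxaL is inactive.
PexT is produced constitutively and is active.
With repressor PexT bound, *cilK* is not transcribed.
So CilK is not produced.
Sorbose is present, so HaxA is active.
Melibiose is present, so FubB is inactive.
Activator HaxA is present, so *temL* is transcribed.
→ *temL* is ON in A.
Condition B:
Rhamnulose is absent, so OxaL is active.
PexT is produced constitutively and is active.
With repressor OxaL bound, *cilK* is not transcribed.
So CilK is not produced.
Sorbose is present, so HaxA is active.
Melibiose is present, so FubB is inactive.
Activator HaxA is present, so *temL* is transcribed.
→ *temL* is ON in B.

both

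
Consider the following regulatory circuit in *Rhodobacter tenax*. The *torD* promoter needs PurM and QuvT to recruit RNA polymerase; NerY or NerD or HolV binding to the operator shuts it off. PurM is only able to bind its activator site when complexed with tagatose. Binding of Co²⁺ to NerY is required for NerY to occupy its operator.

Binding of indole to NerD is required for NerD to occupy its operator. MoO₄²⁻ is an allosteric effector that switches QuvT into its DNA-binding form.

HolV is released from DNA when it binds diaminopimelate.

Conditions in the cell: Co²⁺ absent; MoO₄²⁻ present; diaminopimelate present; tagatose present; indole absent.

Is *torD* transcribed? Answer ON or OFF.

Co²⁺ is absent, so NerY is inactive.
Tagatose is present, so PurM is active.
Indole is absent, so NerD is inactive.
Diaminopimelate is present, so HolV is inactive.
MoO₄²⁻ is present, so QuvT is active.
No repressor is bound and PurM and QuvT are active, so *torD* is transcribed.

ON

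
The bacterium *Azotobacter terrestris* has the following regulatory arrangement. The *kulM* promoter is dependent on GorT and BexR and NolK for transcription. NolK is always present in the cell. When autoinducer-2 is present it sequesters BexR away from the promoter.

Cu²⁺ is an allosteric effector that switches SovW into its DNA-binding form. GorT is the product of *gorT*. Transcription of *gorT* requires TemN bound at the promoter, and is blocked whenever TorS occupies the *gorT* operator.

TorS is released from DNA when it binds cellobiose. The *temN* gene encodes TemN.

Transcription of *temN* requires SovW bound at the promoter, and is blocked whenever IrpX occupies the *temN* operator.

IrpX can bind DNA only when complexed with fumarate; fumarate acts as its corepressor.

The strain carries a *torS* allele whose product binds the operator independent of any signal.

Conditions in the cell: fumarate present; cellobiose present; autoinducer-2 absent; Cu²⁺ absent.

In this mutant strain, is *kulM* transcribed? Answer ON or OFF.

TorS is constitutively active in this strain.
Fumarate is present, so IrpX is active.
Cu²⁺ is absent, so SovW is inactive.
With repressor IrpX bound, *temN* is not transcribed.
So TemN is not produced.
With repressor TorS bound, *gorT* is not transcribed.
So GorT is not produced.
Autoinducer-2 is absent, so BexR is active.
NolK is produced constitutively and is active.
Required activator GorT is absent, so *kulM* is not transcribed.

OFF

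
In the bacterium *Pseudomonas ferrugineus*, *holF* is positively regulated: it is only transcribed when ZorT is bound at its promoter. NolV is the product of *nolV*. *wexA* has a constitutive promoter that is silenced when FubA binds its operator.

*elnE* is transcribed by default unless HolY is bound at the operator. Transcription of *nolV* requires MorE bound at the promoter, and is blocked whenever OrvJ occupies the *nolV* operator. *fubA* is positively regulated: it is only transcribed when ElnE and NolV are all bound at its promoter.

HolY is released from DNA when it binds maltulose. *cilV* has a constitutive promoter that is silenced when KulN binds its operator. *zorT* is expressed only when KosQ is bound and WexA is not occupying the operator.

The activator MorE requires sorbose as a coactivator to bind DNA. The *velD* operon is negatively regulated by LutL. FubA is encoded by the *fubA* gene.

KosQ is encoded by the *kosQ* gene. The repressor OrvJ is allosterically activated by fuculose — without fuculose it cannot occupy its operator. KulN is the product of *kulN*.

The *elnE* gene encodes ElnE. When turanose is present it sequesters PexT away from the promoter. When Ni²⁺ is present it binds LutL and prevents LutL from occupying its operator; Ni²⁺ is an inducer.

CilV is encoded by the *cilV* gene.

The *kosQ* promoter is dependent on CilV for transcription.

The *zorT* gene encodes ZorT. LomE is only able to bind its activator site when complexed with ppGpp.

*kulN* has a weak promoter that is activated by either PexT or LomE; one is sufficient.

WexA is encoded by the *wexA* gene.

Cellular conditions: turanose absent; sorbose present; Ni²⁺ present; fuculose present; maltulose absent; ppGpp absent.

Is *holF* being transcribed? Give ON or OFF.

Maltulose is absent, so HolY is active.
With repressor HolY bound, *elnE* is not transcribed.
So ElnE is not produced.
Sorbose is present, so MorE is active.
Fuculose is present, so OrvJ is active.
With repressor OrvJ bound, *nolV* is not transcribed.
So NolV is not produced.
Required activator ElnE is absent, so *fubA* is not transcribed.
So FubA is not produced.
With no repressor bound, *wexA* is transcribed.
So WexA is produced and active.
Turanose is absent, so PexT is active.
ppGpp is absent, so LomE is inactive.
Activator PexT is present, so *kulN* is transcribed.
So KulN is produced and active.
With repressor KulN bound, *cilV* is not transcribed.
So CilV is not produced.
Required activator CilV is absent, so *kosQ* is not transcribed.
So KosQ is not produced.
With repressor WexA bound, *zorT* is not transcribed.
So ZorT is not produced.
Required activator ZorT is absent, so *holF* is not transcribed.

OFF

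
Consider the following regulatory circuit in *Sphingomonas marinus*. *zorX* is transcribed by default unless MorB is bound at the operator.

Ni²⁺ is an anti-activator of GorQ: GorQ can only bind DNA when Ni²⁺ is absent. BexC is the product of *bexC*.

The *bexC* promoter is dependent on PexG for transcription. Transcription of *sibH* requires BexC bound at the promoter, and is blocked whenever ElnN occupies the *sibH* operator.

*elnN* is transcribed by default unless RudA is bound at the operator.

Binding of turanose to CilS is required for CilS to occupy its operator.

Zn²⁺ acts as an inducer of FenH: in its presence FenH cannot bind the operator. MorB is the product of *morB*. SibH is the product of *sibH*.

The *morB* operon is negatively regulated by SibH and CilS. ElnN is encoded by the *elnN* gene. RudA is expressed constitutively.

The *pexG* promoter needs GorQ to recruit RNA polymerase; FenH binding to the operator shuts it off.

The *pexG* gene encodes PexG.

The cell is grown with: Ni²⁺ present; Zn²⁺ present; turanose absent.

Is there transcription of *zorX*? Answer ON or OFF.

Zn²⁺ is present, so FenH is inactive.
Ni²⁺ is present, so GorQ is inactive.
Required activator GorQ is absent, so *pexG* is not transcribed.
So PexG is not produced.
Required activator PexG is absent, so *bexC* is not transcribed.
So BexC is not produced.
RudA is produced constitutively and is active.
With repressor RudA bound, *elnN* is not transcribed.
So ElnN is not produced.
Required activator BexC is absent, so *sibH* is not transcribed.
So SibH is not produced.
Turanose is absent, so CilS is inactive.
With no repressor bound, *morB* is transcribed.
So MorB is produced and active.
With repressor MorB bound, *zorX* is not transcribed.

OFF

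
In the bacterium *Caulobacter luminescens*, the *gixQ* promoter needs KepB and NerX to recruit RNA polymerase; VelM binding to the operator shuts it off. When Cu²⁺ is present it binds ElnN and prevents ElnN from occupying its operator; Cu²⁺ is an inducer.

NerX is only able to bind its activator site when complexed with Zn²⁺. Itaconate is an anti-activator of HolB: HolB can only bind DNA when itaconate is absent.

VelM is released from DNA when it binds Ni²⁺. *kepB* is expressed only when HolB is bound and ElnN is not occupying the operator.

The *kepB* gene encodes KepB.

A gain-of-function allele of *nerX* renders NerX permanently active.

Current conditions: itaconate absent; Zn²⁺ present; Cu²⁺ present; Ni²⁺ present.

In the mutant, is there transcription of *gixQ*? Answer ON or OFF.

Itaconate is absent, so HolB is active.
Cu²⁺ is present, so ElnN is inactive.
No repressor is bound and HolB is active, so *kepB* is transcribed.
So KepB is produced and active.
Ni²⁺ is present, so VelM is inactive.
NerX is constitutively active in this strain.
No repressor is bound and KepB and NerX are active, so *gixQ* is transcribed.

ON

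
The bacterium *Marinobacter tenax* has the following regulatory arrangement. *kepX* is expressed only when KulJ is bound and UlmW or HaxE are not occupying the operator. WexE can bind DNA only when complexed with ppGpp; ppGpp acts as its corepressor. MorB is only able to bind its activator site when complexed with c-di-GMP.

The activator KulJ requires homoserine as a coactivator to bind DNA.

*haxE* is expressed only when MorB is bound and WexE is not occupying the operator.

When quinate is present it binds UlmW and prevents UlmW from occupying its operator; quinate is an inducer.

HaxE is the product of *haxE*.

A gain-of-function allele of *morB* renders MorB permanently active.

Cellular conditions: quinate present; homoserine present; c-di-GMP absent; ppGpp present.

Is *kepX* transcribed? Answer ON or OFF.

ON

Homoserine is present, so KulJ is active.
Quinate is present, so UlmW is inactive.
ppGpp is present, so WexE is active.
MorB is constitutively active in this strain.
With repressor WexE bound, *haxE* is not transcribed.
So HaxE is not produced.
No repressor is bound and KulJ is active, so *kepX* is transcribed.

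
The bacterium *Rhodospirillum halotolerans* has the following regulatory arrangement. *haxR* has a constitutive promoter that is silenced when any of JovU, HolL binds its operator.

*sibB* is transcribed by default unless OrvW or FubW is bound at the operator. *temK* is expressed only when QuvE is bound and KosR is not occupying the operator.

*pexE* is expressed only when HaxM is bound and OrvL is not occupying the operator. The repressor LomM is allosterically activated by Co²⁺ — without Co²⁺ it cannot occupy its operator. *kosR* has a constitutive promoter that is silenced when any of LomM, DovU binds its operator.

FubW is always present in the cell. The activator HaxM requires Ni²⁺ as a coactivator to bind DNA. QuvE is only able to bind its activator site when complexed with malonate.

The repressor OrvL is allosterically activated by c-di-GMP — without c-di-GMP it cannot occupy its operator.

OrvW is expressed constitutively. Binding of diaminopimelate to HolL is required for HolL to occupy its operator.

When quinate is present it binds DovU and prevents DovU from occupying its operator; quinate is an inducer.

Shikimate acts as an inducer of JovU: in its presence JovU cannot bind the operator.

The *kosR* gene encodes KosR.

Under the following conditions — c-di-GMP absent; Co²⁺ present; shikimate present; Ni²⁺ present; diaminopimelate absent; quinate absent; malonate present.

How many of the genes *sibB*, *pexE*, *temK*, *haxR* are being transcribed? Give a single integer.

OrvW is produced constitutively and is active.
FubW is produced constitutively and is active.
With repressor OrvW bound, *sibB* is not transcribed.
→ *sibB* is OFF.
c-di-GMP is absent, so OrvL is inactive.
Ni²⁺ is present, so HaxM is active.
No repressor is bound and HaxM is active, so *pexE* is transcribed.
→ *pexE* is ON.
Co²⁺ is present, so LomM is active.
Quinate is absent, so DovU is active.
With repressor LomM bound, *kosR* is not transcribed.
So KosR is not produced.
Malonate is present, so QuvE is active.
No repressor is bound and QuvE is active, so *temK* is transcribed.
→ *temK* is ON.
Shikimate is present, so JovU is inactive.
Diaminopimelate is absent, so HolL is inactive.
With no repressor bound, *haxR* is transcribed.
→ *haxR* is ON.
3 of the 4 genes are transcribed.

3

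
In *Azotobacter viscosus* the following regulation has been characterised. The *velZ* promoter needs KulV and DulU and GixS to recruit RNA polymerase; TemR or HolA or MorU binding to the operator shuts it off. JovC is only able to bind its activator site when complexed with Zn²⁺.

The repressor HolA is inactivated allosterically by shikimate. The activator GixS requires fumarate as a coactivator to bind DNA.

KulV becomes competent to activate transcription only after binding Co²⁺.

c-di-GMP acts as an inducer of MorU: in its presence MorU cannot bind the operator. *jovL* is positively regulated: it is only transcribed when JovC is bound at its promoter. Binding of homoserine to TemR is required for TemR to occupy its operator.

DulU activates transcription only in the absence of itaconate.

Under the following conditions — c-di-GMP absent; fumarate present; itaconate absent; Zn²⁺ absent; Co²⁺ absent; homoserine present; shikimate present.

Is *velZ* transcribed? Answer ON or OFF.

OFF

Homoserine is present, so TemR is active.
Co²⁺ is absent, so KulV is inactive.
Shikimate is present, so HolA is inactive.
c-di-GMP is absent, so MorU is active.
Itaconate is absent, so DulU is active.
Fumarate is present, so GixS is active.
With repressor TemR bound, *velZ* is not transcribed.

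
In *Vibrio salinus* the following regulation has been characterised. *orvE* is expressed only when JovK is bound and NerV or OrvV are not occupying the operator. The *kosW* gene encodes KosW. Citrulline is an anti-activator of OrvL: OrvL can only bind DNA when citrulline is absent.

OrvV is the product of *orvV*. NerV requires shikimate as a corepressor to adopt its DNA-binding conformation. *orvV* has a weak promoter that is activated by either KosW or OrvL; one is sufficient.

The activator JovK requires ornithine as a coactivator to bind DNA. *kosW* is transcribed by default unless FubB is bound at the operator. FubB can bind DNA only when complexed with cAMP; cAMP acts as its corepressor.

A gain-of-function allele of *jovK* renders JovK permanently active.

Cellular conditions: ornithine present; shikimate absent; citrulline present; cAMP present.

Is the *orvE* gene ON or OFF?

Shikimate is absent, so NerV is inactive.
cAMP is present, so FubB is active.
With repressor FubB bound, *kosW* is not transcribed.
So KosW is not produced.
Citrulline is present, so OrvL is inactive.
No activator is available at the *orvV* promoter, so *orvV* is not transcribed.
So OrvV is not produced.
JovK is constitutively active in this strain.
No repressor is bound and JovK is active, so *orvE* is transcribed.

ON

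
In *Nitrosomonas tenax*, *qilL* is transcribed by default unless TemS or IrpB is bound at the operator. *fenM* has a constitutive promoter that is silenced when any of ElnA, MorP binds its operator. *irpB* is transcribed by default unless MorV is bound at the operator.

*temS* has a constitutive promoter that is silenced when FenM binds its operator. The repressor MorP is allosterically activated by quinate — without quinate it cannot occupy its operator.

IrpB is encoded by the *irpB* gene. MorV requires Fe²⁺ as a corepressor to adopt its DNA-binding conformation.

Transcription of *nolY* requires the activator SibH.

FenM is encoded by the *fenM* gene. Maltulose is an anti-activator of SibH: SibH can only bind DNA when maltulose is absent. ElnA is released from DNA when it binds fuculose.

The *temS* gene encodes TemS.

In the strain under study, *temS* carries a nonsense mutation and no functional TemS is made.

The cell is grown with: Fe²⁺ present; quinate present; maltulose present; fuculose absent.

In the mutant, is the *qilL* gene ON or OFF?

ON

TemS is non-functional in this strain, so it has no effect.
Fe²⁺ is present, so MorV is active.
With repressor MorV bound, *irpB* is not transcribed.
So IrpB is not produced.
With no repressor bound, *qilL* is transcribed.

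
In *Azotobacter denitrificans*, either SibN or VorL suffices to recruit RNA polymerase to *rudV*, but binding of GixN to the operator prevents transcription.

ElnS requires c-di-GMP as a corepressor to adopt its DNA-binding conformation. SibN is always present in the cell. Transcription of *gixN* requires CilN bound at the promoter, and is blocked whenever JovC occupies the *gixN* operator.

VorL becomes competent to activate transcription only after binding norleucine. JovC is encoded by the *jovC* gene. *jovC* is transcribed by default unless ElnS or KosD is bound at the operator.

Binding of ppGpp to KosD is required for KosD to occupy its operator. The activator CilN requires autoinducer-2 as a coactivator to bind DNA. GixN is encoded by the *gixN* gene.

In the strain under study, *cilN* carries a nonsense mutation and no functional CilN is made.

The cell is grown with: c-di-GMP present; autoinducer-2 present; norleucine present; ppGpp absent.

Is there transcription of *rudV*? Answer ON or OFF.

SibN is produced constitutively and is active.
c-di-GMP is present, so ElnS is active.
ppGpp is absent, so KosD is inactive.
With repressor ElnS bound, *jovC* is not transcribed.
So JovC is not produced.
CilN is non-functional in this strain, so it has no effect.
Required activator CilN is absent, so *gixN* is not transcribed.
So GixN is not produced.
Norleucine is present, so VorL is active.
Activator SibN is present, so *rudV* is transcribed.

ON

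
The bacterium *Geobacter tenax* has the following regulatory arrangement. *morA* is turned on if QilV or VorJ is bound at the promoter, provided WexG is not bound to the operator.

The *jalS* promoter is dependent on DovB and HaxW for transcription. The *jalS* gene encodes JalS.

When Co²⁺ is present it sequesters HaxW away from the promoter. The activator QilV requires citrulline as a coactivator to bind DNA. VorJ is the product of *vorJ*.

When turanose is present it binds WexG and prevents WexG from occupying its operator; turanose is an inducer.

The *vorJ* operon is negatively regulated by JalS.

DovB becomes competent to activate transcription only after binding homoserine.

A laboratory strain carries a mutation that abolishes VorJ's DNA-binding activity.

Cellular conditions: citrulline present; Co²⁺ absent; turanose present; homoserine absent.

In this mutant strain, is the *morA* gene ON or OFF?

Citrulline is present, so QilV is active.
Turanose is present, so WexG is inactive.
VorJ is non-functional in this strain, so it has no effect.
Activator QilV is present, so *morA* is transcribed.

ON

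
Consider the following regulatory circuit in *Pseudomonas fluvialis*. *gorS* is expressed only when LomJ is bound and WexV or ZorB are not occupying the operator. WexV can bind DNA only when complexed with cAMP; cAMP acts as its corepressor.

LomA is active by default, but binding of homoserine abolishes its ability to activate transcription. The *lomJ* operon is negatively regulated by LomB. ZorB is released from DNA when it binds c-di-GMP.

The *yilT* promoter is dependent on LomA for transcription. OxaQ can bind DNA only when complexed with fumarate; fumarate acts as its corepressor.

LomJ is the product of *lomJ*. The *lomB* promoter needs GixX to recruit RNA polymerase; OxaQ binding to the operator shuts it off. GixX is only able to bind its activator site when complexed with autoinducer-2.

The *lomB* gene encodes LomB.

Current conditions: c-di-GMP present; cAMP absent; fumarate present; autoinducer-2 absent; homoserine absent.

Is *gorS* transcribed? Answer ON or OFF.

cAMP is absent, so WexV is inactive.
c-di-GMP is present, so ZorB is inactive.
Autoinducer-2 is absent, so GixX is inactive.
Fumarate is present, so OxaQ is active.
With repressor OxaQ bound, *lomB* is not transcribed.
So LomB is not produced.
With no repressor bound, *lomJ* is transcribed.
So LomJ is produced and active.
No repressor is bound and LomJ is active, so *gorS* is transcribed.

ON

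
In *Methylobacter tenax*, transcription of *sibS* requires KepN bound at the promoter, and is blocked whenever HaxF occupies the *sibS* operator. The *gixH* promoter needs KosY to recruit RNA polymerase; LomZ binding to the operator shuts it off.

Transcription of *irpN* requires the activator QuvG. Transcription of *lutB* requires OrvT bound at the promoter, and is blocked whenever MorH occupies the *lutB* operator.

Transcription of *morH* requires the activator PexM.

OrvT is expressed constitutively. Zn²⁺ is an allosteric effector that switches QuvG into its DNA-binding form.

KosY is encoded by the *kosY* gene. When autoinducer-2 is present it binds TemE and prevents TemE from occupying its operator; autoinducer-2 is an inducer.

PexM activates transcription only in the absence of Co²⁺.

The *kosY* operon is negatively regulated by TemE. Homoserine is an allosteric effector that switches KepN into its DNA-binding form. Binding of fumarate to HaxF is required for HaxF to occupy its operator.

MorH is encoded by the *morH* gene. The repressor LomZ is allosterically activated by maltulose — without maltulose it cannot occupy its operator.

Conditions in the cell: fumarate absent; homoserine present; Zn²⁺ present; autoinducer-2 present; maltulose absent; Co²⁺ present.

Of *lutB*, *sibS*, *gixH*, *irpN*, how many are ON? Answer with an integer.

Co²⁺ is present, so PexM is inactive.
Required activator PexM is absent, so *morH* is not transcribed.
So MorH is not produced.
OrvT is produced constitutively and is active.
No repressor is bound and OrvT is active, so *lutB* is transcribed.
→ *lutB* is ON.
Fumarate is absent, so HaxF is inactive.
Homoserine is present, so KepN is active.
No repressor is bound and KepN is active, so *sibS* is transcribed.
→ *sibS* is ON.
Autoinducer-2 is present, so TemE is inactive.
With no repressor bound, *kosY* is transcribed.
So KosY is produced and active.
Maltulose is absent, so LomZ is inactive.
No repressor is bound and KosY is active, so *gixH* is transcribed.
→ *gixH* is ON.
Zn²⁺ is present, so QuvG is active.
No repressor is bound and QuvG is active, so *irpN* is transcribed.
→ *irpN* is ON.
4 of the 4 genes are transcribed.

4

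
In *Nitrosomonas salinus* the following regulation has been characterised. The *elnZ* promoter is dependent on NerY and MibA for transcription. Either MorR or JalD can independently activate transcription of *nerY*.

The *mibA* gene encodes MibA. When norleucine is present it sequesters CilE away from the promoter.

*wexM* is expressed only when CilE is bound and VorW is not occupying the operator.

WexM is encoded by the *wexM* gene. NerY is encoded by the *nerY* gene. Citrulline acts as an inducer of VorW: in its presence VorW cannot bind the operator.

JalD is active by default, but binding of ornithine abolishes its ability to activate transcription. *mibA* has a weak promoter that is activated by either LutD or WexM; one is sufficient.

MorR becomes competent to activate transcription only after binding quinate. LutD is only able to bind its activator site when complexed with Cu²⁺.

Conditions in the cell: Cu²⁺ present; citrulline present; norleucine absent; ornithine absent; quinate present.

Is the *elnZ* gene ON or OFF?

Quinate is present, so MorR is active.
Ornithine is absent, so JalD is active.
Activator MorR is present, so *nerY* is transcribed.
So NerY is produced and active.
Cu²⁺ is present, so LutD is active.
Norleucine is absent, so CilE is active.
Citrulline is present, so VorW is inactive.
No repressor is bound and CilE is active, so *wexM* is transcribed.
So WexM is produced and active.
Activator LutD is present, so *mibA* is transcribed.
So MibA is produced and active.
No repressor is bound and NerY and MibA are active, so *elnZ* is transcribed.

ON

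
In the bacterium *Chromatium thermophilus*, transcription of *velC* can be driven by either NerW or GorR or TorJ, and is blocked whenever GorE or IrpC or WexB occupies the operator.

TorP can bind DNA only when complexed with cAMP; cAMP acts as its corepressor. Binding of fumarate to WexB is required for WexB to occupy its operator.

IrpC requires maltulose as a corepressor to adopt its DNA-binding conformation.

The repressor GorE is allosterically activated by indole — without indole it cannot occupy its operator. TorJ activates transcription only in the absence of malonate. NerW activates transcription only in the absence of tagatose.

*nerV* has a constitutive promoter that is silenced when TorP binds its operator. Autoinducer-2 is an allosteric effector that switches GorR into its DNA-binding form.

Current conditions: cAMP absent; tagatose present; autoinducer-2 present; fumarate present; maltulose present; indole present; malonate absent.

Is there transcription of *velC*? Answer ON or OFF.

OFF

Indole is present, so GorE is active.
Tagatose is present, so NerW is inactive.
Autoinducer-2 is present, so GorR is active.
Maltulose is present, so IrpC is active.
Malonate is absent, so TorJ is active.
Fumarate is present, so WexB is active.
With repressor GorE bound, *velC* is not transcribed.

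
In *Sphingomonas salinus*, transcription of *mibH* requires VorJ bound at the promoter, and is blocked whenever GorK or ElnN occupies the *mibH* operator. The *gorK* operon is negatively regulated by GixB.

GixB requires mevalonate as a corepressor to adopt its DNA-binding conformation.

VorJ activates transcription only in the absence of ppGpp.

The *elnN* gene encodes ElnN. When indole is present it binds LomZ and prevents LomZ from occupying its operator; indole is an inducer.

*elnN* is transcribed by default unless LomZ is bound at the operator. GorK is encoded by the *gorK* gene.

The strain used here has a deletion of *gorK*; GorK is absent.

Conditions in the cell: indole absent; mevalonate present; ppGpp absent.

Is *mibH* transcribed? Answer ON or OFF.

ON

GorK is non-functional in this strain, so it has no effect.
ppGpp is absent, so VorJ is active.
Indole is absent, so LomZ is active.
With repressor LomZ bound, *elnN* is not transcribed.
So ElnN is not produced.
No repressor is bound and VorJ is active, so *mibH* is transcribed.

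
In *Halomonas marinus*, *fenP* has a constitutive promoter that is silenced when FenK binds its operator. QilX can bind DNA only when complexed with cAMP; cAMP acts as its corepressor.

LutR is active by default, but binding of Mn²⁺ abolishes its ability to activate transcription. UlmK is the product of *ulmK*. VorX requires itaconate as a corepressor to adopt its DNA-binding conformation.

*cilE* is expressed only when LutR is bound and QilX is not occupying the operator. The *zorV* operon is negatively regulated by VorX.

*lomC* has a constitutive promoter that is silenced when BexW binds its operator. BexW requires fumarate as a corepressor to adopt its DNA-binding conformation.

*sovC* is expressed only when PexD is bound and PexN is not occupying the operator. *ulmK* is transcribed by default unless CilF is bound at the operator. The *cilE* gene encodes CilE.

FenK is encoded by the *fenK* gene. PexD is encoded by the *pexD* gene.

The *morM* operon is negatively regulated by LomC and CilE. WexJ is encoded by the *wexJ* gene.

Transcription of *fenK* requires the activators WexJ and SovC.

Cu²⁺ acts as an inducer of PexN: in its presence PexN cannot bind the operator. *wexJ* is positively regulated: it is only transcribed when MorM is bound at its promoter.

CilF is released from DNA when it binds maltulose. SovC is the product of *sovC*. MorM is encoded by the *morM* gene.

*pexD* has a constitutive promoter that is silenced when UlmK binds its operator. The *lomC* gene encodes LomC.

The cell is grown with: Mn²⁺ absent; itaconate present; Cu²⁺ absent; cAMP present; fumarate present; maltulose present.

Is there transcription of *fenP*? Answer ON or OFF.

ON

Fumarate is present, so BexW is active.
With repressor BexW bound, *lomC* is not transcribed.
So LomC is not produced.
Mn²⁺ is absent, so LutR is active.
cAMP is present, so QilX is active.
With repressor QilX bound, *cilE* is not transcribed.
So CilE is not produced.
With no repressor bound, *morM* is transcribed.
So MorM is produced and active.
No repressor is bound and MorM is active, so *wexJ* is transcribed.
So WexJ is produced and active.
Maltulose is present, so CilF is inactive.
With no repressor bound, *ulmK* is transcribed.
So UlmK is produced and active.
With repressor UlmK bound, *pexD* is not transcribed.
So PexD is not produced.
Cu²⁺ is absent, so PexN is active.
With repressor PexN bound, *sovC* is not transcribed.
So SovC is not produced.
Required activator SovC is absent, so *fenK* is not transcribed.
So FenK is not produced.
With no repressor bound, *fenP* is transcribed.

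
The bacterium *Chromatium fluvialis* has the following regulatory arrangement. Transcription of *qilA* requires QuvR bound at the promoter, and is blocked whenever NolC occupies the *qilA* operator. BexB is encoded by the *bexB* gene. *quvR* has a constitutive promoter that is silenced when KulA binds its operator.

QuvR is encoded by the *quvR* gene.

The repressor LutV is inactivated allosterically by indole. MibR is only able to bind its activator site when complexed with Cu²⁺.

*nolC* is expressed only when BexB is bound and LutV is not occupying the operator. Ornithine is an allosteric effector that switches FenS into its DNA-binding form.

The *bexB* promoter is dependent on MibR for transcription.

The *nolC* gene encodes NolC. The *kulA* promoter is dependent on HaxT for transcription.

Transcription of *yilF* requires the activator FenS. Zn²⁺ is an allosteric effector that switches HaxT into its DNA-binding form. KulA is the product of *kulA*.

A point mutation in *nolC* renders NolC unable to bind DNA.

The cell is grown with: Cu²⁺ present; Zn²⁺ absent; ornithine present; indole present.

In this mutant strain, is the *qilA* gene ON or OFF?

ON

NolC is non-functional in this strain, so it has no effect.
Zn²⁺ is absent, so HaxT is inactive.
Required activator HaxT is absent, so *kulA* is not transcribed.
So KulA is not produced.
With no repressor bound, *quvR* is transcribed.
So QuvR is produced and active.
No repressor is bound and QuvR is active, so *qilA* is transcribed.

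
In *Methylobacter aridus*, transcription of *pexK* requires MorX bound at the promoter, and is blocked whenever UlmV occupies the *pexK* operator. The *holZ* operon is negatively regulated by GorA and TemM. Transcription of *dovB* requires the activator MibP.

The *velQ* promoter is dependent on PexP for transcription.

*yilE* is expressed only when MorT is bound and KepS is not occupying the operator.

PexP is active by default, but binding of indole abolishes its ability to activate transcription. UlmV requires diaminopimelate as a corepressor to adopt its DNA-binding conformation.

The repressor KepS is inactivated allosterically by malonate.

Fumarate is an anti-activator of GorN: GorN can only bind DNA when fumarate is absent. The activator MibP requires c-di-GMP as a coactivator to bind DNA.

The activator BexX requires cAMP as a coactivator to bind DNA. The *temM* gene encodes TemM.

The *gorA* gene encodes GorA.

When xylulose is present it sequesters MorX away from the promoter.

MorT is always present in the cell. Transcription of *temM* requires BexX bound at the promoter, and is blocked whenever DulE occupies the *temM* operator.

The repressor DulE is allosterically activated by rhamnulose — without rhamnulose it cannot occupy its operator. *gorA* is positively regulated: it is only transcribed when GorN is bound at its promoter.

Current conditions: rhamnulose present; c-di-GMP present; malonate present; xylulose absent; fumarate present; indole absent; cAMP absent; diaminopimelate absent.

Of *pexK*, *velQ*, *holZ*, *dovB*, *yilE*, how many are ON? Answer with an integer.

Diaminopimelate is absent, so UlmV is inactive.
Xylulose is absent, so MorX is active.
No repressor is bound and MorX is active, so *pexK* is transcribed.
→ *pexK* is ON.
Indole is absent, so PexP is active.
No repressor is bound and PexP is active, so *velQ* is transcribed.
→ *velQ* is ON.
Fumarate is present, so GorN is inactive.
Required activator GorN is absent, so *gorA* is not transcribed.
So GorA is not produced.
Rhamnulose is present, so DulE is active.
cAMP is absent, so BexX is inactive.
With repressor DulE bound, *temM* is not transcribed.
So TemM is not produced.
With no repressor bound, *holZ* is transcribed.
→ *holZ* is ON.
c-di-GMP is present, so MibP is active.
No repressor is bound and MibP is active, so *dovB* is transcribed.
→ *dovB* is ON.
MorT is produced constitutively and is active.
Malonate is present, so KepS is inactive.
No repressor is bound and MorT is active, so *yilE* is transcribed.
→ *yilE* is ON.
5 of the 5 genes are transcribed.

5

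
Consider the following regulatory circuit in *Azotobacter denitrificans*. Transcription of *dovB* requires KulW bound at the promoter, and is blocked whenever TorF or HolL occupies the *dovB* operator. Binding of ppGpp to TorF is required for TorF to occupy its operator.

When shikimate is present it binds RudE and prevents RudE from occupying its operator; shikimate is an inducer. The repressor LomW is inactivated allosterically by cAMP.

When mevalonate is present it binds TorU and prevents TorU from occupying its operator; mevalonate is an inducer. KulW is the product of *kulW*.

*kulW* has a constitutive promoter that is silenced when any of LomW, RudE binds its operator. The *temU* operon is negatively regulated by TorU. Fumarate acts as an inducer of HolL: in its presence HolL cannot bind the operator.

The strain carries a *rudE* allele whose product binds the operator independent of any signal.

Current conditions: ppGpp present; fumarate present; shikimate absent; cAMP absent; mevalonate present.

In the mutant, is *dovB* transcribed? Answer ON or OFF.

ppGpp is present, so TorF is active.
Fumarate is present, so HolL is inactive.
cAMP is absent, so LomW is active.
RudE is constitutively active in this strain.
With repressor LomW bound, *kulW* is not transcribed.
So KulW is not produced.
With repressor TorF bound, *dovB* is not transcribed.

OFF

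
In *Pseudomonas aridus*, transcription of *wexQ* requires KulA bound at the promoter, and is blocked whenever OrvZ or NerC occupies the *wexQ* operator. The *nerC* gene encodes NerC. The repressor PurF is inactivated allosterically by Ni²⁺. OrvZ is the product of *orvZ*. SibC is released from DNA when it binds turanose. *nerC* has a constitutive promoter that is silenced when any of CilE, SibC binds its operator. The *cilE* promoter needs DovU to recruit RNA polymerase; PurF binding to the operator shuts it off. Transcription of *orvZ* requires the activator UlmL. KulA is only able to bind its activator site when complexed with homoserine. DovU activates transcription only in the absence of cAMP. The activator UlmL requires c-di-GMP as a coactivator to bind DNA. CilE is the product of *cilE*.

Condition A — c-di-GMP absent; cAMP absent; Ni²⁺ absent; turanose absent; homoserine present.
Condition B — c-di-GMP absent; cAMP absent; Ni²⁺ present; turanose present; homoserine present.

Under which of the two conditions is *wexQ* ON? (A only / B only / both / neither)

Condition A:
c-di-GMP is absent, so UlmL is inactive.
Required activator UlmL is absent, so *orvZ* is not transcribed.
So OrvZ is not produced.
cAMP is absent, so DovU is active.
Ni²⁺ is absent, so PurF is active.
With repressor PurF bound, *cilE* is not transcribed.
So CilE is not produced.
Turanose is absent, so SibC is active.
With repressor SibC bound, *nerC* is not transcribed.
So NerC is not produced.
Homoserine is present, so KulA is active.
No repressor is bound and KulA is active, so *wexQ* is transcribed.
→ *wexQ* is ON in A.
Condition B:
c-di-GMP is absent, so UlmL is inactive.
Required activator UlmL is absent, so *orvZ* is not transcribed.
So OrvZ is not produced.
cAMP is absent, so DovU is active.
Ni²⁺ is present, so PurF is inactive.
No repressor is bound and DovU is active, so *cilE* is transcribed.
So CilE is produced and active.
Turanose is present, so SibC is inactive.
With repressor CilE bound, *nerC* is not transcribed.
So NerC is not produced.
Homoserine is present, so KulA is active.
No repressor is bound and KulA is active, so *wexQ* is transcribed.
→ *wexQ* is ON in B.

both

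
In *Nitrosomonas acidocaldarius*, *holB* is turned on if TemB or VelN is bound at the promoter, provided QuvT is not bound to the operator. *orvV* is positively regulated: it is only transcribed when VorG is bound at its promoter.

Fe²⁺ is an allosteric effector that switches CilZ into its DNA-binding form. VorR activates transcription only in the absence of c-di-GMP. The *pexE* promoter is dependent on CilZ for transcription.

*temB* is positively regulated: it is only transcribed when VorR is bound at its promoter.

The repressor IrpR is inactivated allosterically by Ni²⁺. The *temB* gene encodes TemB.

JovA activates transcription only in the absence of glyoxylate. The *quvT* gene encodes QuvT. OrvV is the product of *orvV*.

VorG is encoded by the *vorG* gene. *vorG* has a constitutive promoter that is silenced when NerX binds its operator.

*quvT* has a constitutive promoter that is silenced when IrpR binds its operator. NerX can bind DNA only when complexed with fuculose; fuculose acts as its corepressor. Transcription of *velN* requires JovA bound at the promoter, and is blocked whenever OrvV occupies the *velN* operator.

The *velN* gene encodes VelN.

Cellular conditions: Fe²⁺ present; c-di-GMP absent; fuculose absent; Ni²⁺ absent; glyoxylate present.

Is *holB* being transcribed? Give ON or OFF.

c-di-GMP is absent, so VorR is active.
No repressor is bound and VorR is active, so *temB* is transcribed.
So TemB is produced and active.
Ni²⁺ is absent, so IrpR is active.
With repressor IrpR bound, *quvT* is not transcribed.
So QuvT is not produced.
Glyoxylate is present, so JovA is inactive.
Fuculose is absent, so NerX is inactive.
With no repressor bound, *vorG* is transcribed.
So VorG is produced and active.
No repressor is bound and VorG is active, so *orvV* is transcribed.
So OrvV is produced and active.
With repressor OrvV bound, *velN* is not transcribed.
So VelN is not produced.
Activator TemB is present, so *holB* is transcribed.

ON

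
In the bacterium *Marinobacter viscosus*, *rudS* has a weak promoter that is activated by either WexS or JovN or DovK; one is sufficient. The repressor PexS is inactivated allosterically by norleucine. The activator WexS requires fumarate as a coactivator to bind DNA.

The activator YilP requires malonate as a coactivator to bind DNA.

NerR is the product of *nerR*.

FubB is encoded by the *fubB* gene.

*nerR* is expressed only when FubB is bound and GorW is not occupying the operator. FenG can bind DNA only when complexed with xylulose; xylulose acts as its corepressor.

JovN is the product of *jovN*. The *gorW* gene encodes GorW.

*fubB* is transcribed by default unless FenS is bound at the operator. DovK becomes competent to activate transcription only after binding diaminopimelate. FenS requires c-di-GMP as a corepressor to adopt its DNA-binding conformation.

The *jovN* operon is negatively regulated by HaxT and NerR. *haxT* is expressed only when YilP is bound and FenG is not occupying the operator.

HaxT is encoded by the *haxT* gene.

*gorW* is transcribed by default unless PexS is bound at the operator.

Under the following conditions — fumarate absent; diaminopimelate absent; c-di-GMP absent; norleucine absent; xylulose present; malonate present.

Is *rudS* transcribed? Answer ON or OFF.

Fumarate is absent, so WexS is inactive.
Malonate is present, so YilP is active.
Xylulose is present, so FenG is active.
With repressor FenG bound, *haxT* is not transcribed.
So HaxT is not produced.
Norleucine is absent, so PexS is active.
With repressor PexS bound, *gorW* is not transcribed.
So GorW is not produced.
c-di-GMP is absent, so FenS is inactive.
With no repressor bound, *fubB* is transcribed.
So FubB is produced and active.
No repressor is bound and FubB is active, so *nerR* is transcribed.
So NerR is produced and active.
With repressor NerR bound, *jovN* is not transcribed.
So JovN is not produced.
Diaminopimelate is absent, so DovK is inactive.
No activator is available at the *rudS* promoter, so *rudS* is not transcribed.

OFF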